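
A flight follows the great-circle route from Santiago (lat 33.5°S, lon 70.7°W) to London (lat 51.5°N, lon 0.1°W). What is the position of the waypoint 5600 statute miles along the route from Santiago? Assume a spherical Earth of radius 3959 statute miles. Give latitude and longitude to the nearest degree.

≈ lat 35°N, lon 24°W

From cos δ = sin φ₁ sin φ₂ + cos φ₁ cos φ₂ cos Δλ, the central angle is δ ≈ 1.833 rad (105.0°). The total great-circle distance is δ·R ≈ 1.833 × 3959 ≈ 7258 mi, so the target fraction is f = 5600/7258 ≈ 0.772.
Interpolate at f ≈ 0.772 with slerp weights a = sin((1−f)δ)/sin δ ≈ 0.421, b = sin(fδ)/sin δ ≈ 1.023.
p = a·p₁ + b·p₂ ≈ (0.753, -0.333, 0.568); φ = arcsin(p_z) ≈ 34.62°, λ = atan2(p_y, p_x) ≈ -23.83°.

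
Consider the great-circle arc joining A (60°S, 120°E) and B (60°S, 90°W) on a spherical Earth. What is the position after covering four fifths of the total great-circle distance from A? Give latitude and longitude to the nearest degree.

Write both endpoints as unit vectors p₁, p₂ with components (cos φ cos λ, cos φ sin λ, sin φ).
The central angle between the endpoints is δ = arccos(p₁·p₂) ≈ 1.008 rad (57.8°).
Interpolate at f = 4/5 with slerp weights a = sin((1−f)δ)/sin δ ≈ 0.237, b = sin(fδ)/sin δ ≈ 0.853.
p = a·p₁ + b·p₂ ≈ (-0.059, -0.324, -0.944); φ = arcsin(p_z) ≈ -70.76°, λ = atan2(p_y, p_x) ≈ -100.35°.

≈ (71°S, 100°W)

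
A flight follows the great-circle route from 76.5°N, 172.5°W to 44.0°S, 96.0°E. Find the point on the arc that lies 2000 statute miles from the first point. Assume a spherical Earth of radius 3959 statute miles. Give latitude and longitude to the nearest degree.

Convert each endpoint to a unit vector on the sphere (x = cos φ cos λ, y = cos φ sin λ, z = sin φ).
The central angle between the endpoints is δ = arccos(p₁·p₂) ≈ 2.318 rad (132.8°). The total great-circle distance is δ·R ≈ 2.318 × 3959 ≈ 9178 mi, so the target fraction is f = 2000/9178 ≈ 0.218.
Interpolate at f ≈ 0.218 with slerp weights a = sin((1−f)δ)/sin δ ≈ 1.324, b = sin(fδ)/sin δ ≈ 0.660.
p = a·p₁ + b·p₂ ≈ (-0.356, 0.432, 0.829); φ = arcsin(p_z) ≈ 55.97°, λ = atan2(p_y, p_x) ≈ 129.51°.

≈ 56°N, 130°E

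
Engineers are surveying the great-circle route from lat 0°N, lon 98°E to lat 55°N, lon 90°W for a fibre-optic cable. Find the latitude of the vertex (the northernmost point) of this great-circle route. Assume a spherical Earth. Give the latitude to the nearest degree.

≈ 84°N

The great circle lies in the plane with unit normal n̂ = (p₁ × p₂)/|p₁ × p₂|.
Here n̂_z ≈ +0.097; the vertex latitude is φ_max = arccos|n̂_z| ≈ 84.4°.
Check via Clairaut: cos φ_max = |cos φ₁| · sin C = cos(0.0°)·sin(5.6°) ≈ 0.097, again giving ≈ 84.4°.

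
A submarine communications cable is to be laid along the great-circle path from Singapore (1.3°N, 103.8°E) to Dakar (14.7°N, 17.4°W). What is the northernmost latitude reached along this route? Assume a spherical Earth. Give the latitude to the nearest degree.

≈ 18°N

The great circle lies in the plane with unit normal n̂ = (p₁ × p₂)/|p₁ × p₂|.
Here n̂_z ≈ -0.952; the vertex latitude is φ_max = arccos|n̂_z| ≈ 17.8°.
Check via Clairaut: cos φ_max = |cos φ₁| · sin C = cos(1.3°)·sin(72.2°) ≈ 0.952, again giving ≈ 17.8°.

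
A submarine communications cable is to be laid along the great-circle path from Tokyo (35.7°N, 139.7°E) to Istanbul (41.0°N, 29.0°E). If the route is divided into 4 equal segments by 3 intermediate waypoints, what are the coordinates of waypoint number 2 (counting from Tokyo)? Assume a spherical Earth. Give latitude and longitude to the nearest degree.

≈ 54°N, 87°E

From cos δ = sin φ₁ sin φ₂ + cos φ₁ cos φ₂ cos Δλ, the central angle is δ ≈ 1.404 rad (80.4°).
Interpolate at f = 2/4 with slerp weights a = sin((1−f)δ)/sin δ ≈ 0.655, b = sin(fδ)/sin δ ≈ 0.655.
p = a·p₁ + b·p₂ ≈ (0.027, 0.584, 0.812); φ = arcsin(p_z) ≈ 54.26°, λ = atan2(p_y, p_x) ≈ 87.38°.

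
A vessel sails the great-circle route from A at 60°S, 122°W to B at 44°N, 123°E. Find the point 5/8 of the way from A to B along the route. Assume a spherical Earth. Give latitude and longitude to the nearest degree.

≈ 1°N, 156°E

Write both endpoints as unit vectors p₁, p₂ with components (cos φ cos λ, cos φ sin λ, sin φ).
The central angle between the endpoints is δ = arccos(p₁·p₂) ≈ 2.424 rad (138.9°).
Interpolate at f = 5/8 with slerp weights a = sin((1−f)δ)/sin δ ≈ 1.200, b = sin(fδ)/sin δ ≈ 1.519.
p = a·p₁ + b·p₂ ≈ (-0.913, 0.407, 0.016); φ = arcsin(p_z) ≈ 0.90°, λ = atan2(p_y, p_x) ≈ 155.95°.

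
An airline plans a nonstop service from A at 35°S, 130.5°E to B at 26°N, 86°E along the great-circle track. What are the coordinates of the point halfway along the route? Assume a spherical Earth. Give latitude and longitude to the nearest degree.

≈ 5°S, 107°E

Write both endpoints as unit vectors p₁, p₂ with components (cos φ cos λ, cos φ sin λ, sin φ).
The central angle between the endpoints is δ = arccos(p₁·p₂) ≈ 1.294 rad (74.1°).
Interpolate at f = 1/2 with slerp weights a = sin((1−f)δ)/sin δ ≈ 0.627, b = sin(fδ)/sin δ ≈ 0.627.
p = a·p₁ + b·p₂ ≈ (-0.294, 0.952, -0.085); φ = arcsin(p_z) ≈ -4.86°, λ = atan2(p_y, p_x) ≈ 107.16°.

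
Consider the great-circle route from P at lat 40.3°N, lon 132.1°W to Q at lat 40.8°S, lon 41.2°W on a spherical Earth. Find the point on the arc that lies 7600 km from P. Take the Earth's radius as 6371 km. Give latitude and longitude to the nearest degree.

From cos δ = sin φ₁ sin φ₂ + cos φ₁ cos φ₂ cos Δλ, the central angle is δ ≈ 2.017 rad (115.6°). The total great-circle distance is δ·R ≈ 2.017 × 6371 ≈ 12851 km, so the target fraction is f = 7600/12851 ≈ 0.591.
Interpolate at f ≈ 0.591 with slerp weights a = sin((1−f)δ)/sin δ ≈ 0.814, b = sin(fδ)/sin δ ≈ 1.030.
p = a·p₁ + b·p₂ ≈ (0.171, -0.974, -0.147); φ = arcsin(p_z) ≈ -8.45°, λ = atan2(p_y, p_x) ≈ -80.06°.

≈ lat 8°S, lon 80°W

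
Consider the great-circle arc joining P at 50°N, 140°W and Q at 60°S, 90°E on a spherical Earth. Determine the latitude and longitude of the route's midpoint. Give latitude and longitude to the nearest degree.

≈ 11°S, 170°E

Write both endpoints as unit vectors p₁, p₂ with components (cos φ cos λ, cos φ sin λ, sin φ).
The central angle between the endpoints is δ = arccos(p₁·p₂) ≈ 2.626 rad (150.5°).
Interpolate at f = 1/2 with slerp weights a = sin((1−f)δ)/sin δ ≈ 1.961, b = sin(fδ)/sin δ ≈ 1.961.
p = a·p₁ + b·p₂ ≈ (-0.966, 0.170, -0.196); φ = arcsin(p_z) ≈ -11.31°, λ = atan2(p_y, p_x) ≈ 170.00°.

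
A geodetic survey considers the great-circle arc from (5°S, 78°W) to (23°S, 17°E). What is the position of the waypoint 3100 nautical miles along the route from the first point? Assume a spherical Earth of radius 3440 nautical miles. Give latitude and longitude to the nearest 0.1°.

≈ (21.3°S, 27.4°W)

Convert each endpoint to a unit vector on the sphere (x = cos φ cos λ, y = cos φ sin λ, z = sin φ).
The central angle between the endpoints is δ = arccos(p₁·p₂) ≈ 1.617 rad (92.6°). The total great-circle distance is δ·R ≈ 1.617 × 3440 ≈ 5561 nmi, so the target fraction is f = 3100/5561 ≈ 0.557.
Interpolate at f ≈ 0.557 with slerp weights a = sin((1−f)δ)/sin δ ≈ 0.657, b = sin(fδ)/sin δ ≈ 0.785.
p = a·p₁ + b·p₂ ≈ (0.827, -0.429, -0.364); φ = arcsin(p_z) ≈ -21.34°, λ = atan2(p_y, p_x) ≈ -27.40°.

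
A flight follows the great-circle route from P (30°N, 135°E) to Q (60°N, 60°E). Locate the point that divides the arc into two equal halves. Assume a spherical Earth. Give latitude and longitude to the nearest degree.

Write both endpoints as unit vectors p₁, p₂ with components (cos φ cos λ, cos φ sin λ, sin φ).
The central angle between the endpoints is δ = arccos(p₁·p₂) ≈ 0.994 rad (57.0°).
Interpolate at f = 1/2 with slerp weights a = sin((1−f)δ)/sin δ ≈ 0.569, b = sin(fδ)/sin δ ≈ 0.569.
p = a·p₁ + b·p₂ ≈ (-0.206, 0.595, 0.777); φ = arcsin(p_z) ≈ 50.99°, λ = atan2(p_y, p_x) ≈ 109.12°.

≈ (51°N, 109°E)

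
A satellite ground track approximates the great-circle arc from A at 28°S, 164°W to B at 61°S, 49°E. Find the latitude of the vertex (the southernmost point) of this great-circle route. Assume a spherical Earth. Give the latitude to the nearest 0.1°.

The great circle lies in the plane with unit normal n̂ = (p₁ × p₂)/|p₁ × p₂|.
Here n̂_z ≈ -0.233; the vertex latitude is φ_max = arccos|n̂_z| ≈ 76.5°.
Check via Clairaut: cos φ_max = |cos φ₁| · sin C = cos(28.0°)·sin(164.7°) ≈ 0.233, again giving ≈ 76.5°.

≈ 76.5°S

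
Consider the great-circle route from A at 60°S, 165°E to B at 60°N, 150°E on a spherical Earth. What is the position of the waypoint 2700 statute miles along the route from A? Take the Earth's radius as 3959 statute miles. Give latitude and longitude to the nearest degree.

≈ 21°S, 159°E

From cos δ = sin φ₁ sin φ₂ + cos φ₁ cos φ₂ cos Δλ, the central angle is δ ≈ 2.104 rad (120.6°). The total great-circle distance is δ·R ≈ 2.104 × 3959 ≈ 8331 mi, so the target fraction is f = 2700/8331 ≈ 0.324.
Interpolate at f ≈ 0.324 with slerp weights a = sin((1−f)δ)/sin δ ≈ 1.149, b = sin(fδ)/sin δ ≈ 0.732.
p = a·p₁ + b·p₂ ≈ (-0.872, 0.332, -0.361); φ = arcsin(p_z) ≈ -21.14°, λ = atan2(p_y, p_x) ≈ 159.17°.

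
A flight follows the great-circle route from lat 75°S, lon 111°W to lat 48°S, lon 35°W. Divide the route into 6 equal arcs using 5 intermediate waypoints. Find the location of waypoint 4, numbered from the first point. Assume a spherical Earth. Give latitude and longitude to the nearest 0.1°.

≈ lat 60.1°S, lon 45.4°W

Convert each endpoint to a unit vector on the sphere (x = cos φ cos λ, y = cos φ sin λ, z = sin φ).
The central angle between the endpoints is δ = arccos(p₁·p₂) ≈ 0.708 rad (40.6°).
Interpolate at f = 4/6 with slerp weights a = sin((1−f)δ)/sin δ ≈ 0.360, b = sin(fδ)/sin δ ≈ 0.699.
p = a·p₁ + b·p₂ ≈ (0.350, -0.355, -0.867); φ = arcsin(p_z) ≈ -60.09°, λ = atan2(p_y, p_x) ≈ -45.43°.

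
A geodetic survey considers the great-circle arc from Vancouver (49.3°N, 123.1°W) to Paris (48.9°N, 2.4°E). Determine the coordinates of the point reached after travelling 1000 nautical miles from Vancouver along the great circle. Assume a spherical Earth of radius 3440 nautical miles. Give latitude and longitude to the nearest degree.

≈ 62°N, 103°W

Convert each endpoint to a unit vector on the sphere (x = cos φ cos λ, y = cos φ sin λ, z = sin φ).
The central angle between the endpoints is δ = arccos(p₁·p₂) ≈ 1.243 rad (71.2°). The total great-circle distance is δ·R ≈ 1.243 × 3440 ≈ 4274 nmi, so the target fraction is f = 1000/4274 ≈ 0.234.
Interpolate at f ≈ 0.234 with slerp weights a = sin((1−f)δ)/sin δ ≈ 0.860, b = sin(fδ)/sin δ ≈ 0.303.
p = a·p₁ + b·p₂ ≈ (-0.108, -0.462, 0.880); φ = arcsin(p_z) ≈ 61.70°, λ = atan2(p_y, p_x) ≈ -103.11°.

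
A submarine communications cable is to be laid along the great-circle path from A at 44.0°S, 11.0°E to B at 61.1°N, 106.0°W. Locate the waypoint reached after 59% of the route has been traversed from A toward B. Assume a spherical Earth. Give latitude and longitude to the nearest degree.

The haversine formula gives a central angle δ ≈ 2.443 rad (140.0°) between the endpoints.
Interpolate at f = 0.59 with slerp weights a = sin((1−f)δ)/sin δ ≈ 1.310, b = sin(fδ)/sin δ ≈ 1.543.
p = a·p₁ + b·p₂ ≈ (0.720, -0.537, 0.440); φ = arcsin(p_z) ≈ 26.11°, λ = atan2(p_y, p_x) ≈ -36.71°.

≈ 26°N, 37°W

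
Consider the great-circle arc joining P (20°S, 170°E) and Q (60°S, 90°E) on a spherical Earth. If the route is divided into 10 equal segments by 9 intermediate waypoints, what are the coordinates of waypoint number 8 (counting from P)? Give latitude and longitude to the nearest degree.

Convert each endpoint to a unit vector on the sphere (x = cos φ cos λ, y = cos φ sin λ, z = sin φ).
The central angle between the endpoints is δ = arccos(p₁·p₂) ≈ 1.183 rad (67.8°).
Interpolate at f = 8/10 with slerp weights a = sin((1−f)δ)/sin δ ≈ 0.253, b = sin(fδ)/sin δ ≈ 0.876.
p = a·p₁ + b·p₂ ≈ (-0.234, 0.480, -0.846); φ = arcsin(p_z) ≈ -57.74°, λ = atan2(p_y, p_x) ≈ 116.04°.

≈ (58°S, 116°E)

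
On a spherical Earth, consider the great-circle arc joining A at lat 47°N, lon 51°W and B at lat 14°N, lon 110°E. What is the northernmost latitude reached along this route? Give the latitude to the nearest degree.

The great circle lies in the plane with unit normal n̂ = (p₁ × p₂)/|p₁ × p₂|.
Here n̂_z ≈ +0.241; the vertex latitude is φ_max = arccos|n̂_z| ≈ 76.0°.

≈ 76°N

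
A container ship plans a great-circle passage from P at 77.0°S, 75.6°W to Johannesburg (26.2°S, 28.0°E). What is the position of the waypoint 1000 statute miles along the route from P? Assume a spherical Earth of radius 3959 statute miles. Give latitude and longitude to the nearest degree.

From cos δ = sin φ₁ sin φ₂ + cos φ₁ cos φ₂ cos Δλ, the central angle is δ ≈ 1.178 rad (67.5°). The total great-circle distance is δ·R ≈ 1.178 × 3959 ≈ 4664 mi, so the target fraction is f = 1000/4664 ≈ 0.214.
Interpolate at f ≈ 0.214 with slerp weights a = sin((1−f)δ)/sin δ ≈ 0.865, b = sin(fδ)/sin δ ≈ 0.271.
p = a·p₁ + b·p₂ ≈ (0.263, -0.074, -0.962); φ = arcsin(p_z) ≈ -74.16°, λ = atan2(p_y, p_x) ≈ -15.83°.

≈ 74°S, 16°W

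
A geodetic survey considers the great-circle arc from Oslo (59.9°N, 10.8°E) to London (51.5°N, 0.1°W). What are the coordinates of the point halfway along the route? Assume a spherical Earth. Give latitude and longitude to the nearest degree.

Write both endpoints as unit vectors p₁, p₂ with components (cos φ cos λ, cos φ sin λ, sin φ).
The central angle between the endpoints is δ = arccos(p₁·p₂) ≈ 0.181 rad (10.4°).
Interpolate at f = 1/2 with slerp weights a = sin((1−f)δ)/sin δ ≈ 0.502, b = sin(fδ)/sin δ ≈ 0.502.
p = a·p₁ + b·p₂ ≈ (0.560, 0.047, 0.827); φ = arcsin(p_z) ≈ 55.82°, λ = atan2(p_y, p_x) ≈ 4.76°.

≈ 56°N, 5°E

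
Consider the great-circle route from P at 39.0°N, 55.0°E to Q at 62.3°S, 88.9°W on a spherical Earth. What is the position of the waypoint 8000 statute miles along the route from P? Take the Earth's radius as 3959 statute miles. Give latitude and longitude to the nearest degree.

≈ 61°S, 18°W

The haversine formula gives a central angle δ ≈ 2.585 rad (148.1°) between the endpoints. The total great-circle distance is δ·R ≈ 2.585 × 3959 ≈ 10234 mi, so the target fraction is f = 8000/10234 ≈ 0.782.
Interpolate at f ≈ 0.782 with slerp weights a = sin((1−f)δ)/sin δ ≈ 1.012, b = sin(fδ)/sin δ ≈ 1.705.
p = a·p₁ + b·p₂ ≈ (0.467, -0.148, -0.872); φ = arcsin(p_z) ≈ -60.70°, λ = atan2(p_y, p_x) ≈ -17.57°.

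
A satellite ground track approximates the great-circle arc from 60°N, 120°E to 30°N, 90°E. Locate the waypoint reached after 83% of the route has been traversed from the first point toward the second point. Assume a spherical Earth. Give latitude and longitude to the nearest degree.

≈ 36°N, 93°E

Convert each endpoint to a unit vector on the sphere (x = cos φ cos λ, y = cos φ sin λ, z = sin φ).
The central angle between the endpoints is δ = arccos(p₁·p₂) ≈ 0.630 rad (36.1°).
Interpolate at f = 0.83 with slerp weights a = sin((1−f)δ)/sin δ ≈ 0.181, b = sin(fδ)/sin δ ≈ 0.848.
p = a·p₁ + b·p₂ ≈ (-0.045, 0.813, 0.581); φ = arcsin(p_z) ≈ 35.52°, λ = atan2(p_y, p_x) ≈ 93.19°.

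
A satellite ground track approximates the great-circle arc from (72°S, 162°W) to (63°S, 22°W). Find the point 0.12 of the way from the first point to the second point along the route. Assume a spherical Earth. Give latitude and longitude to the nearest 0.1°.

Write both endpoints as unit vectors p₁, p₂ with components (cos φ cos λ, cos φ sin λ, sin φ).
The central angle between the endpoints is δ = arccos(p₁·p₂) ≈ 0.738 rad (42.3°).
Interpolate at f = 0.12 with slerp weights a = sin((1−f)δ)/sin δ ≈ 0.899, b = sin(fδ)/sin δ ≈ 0.131.
p = a·p₁ + b·p₂ ≈ (-0.209, -0.108, -0.972); φ = arcsin(p_z) ≈ -76.40°, λ = atan2(p_y, p_x) ≈ -152.61°.

≈ (76.4°S, 152.6°W)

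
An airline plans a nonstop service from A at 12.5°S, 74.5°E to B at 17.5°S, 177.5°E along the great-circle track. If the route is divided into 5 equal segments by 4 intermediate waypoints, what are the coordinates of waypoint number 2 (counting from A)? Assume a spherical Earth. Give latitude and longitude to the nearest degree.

Convert each endpoint to a unit vector on the sphere (x = cos φ cos λ, y = cos φ sin λ, z = sin φ).
The central angle between the endpoints is δ = arccos(p₁·p₂) ≈ 1.716 rad (98.3°).
Interpolate at f = 2/5 with slerp weights a = sin((1−f)δ)/sin δ ≈ 0.866, b = sin(fδ)/sin δ ≈ 0.640.
p = a·p₁ + b·p₂ ≈ (-0.384, 0.841, -0.380); φ = arcsin(p_z) ≈ -22.33°, λ = atan2(p_y, p_x) ≈ 114.54°.

≈ 22°S, 115°E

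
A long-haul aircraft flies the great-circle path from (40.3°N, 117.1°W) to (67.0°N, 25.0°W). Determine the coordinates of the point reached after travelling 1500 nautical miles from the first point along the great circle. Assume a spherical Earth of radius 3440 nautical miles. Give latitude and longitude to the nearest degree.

≈ (60°N, 93°W)

Convert each endpoint to a unit vector on the sphere (x = cos φ cos λ, y = cos φ sin λ, z = sin φ).
The central angle between the endpoints is δ = arccos(p₁·p₂) ≈ 0.947 rad (54.2°). The total great-circle distance is δ·R ≈ 0.947 × 3440 ≈ 3256 nmi, so the target fraction is f = 1500/3256 ≈ 0.461.
Interpolate at f ≈ 0.461 with slerp weights a = sin((1−f)δ)/sin δ ≈ 0.602, b = sin(fδ)/sin δ ≈ 0.521.
p = a·p₁ + b·p₂ ≈ (-0.025, -0.495, 0.869); φ = arcsin(p_z) ≈ 60.30°, λ = atan2(p_y, p_x) ≈ -92.88°.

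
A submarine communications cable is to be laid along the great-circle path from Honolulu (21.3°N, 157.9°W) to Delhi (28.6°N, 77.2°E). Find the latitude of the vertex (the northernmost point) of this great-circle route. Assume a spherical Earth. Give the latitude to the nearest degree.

The great circle lies in the plane with unit normal n̂ = (p₁ × p₂)/|p₁ × p₂|.
Here n̂_z ≈ -0.702; the vertex latitude is φ_max = arccos|n̂_z| ≈ 45.4°.
Check via Clairaut: cos φ_max = |cos φ₁| · sin C = cos(21.3°)·sin(48.9°) ≈ 0.702, again giving ≈ 45.4°.

≈ 45°N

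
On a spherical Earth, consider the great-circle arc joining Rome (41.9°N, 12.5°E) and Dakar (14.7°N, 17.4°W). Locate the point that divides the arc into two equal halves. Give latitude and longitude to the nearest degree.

≈ 29°N, 4°W

The haversine formula gives a central angle δ ≈ 0.654 rad (37.5°) between the endpoints.
Interpolate at f = 1/2 with slerp weights a = sin((1−f)δ)/sin δ ≈ 0.528, b = sin(fδ)/sin δ ≈ 0.528.
p = a·p₁ + b·p₂ ≈ (0.871, -0.068, 0.487); φ = arcsin(p_z) ≈ 29.12°, λ = atan2(p_y, p_x) ≈ -4.44°.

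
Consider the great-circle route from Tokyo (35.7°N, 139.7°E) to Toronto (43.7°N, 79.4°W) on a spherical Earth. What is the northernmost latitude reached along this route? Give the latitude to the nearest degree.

The great circle lies in the plane with unit normal n̂ = (p₁ × p₂)/|p₁ × p₂|.
Here n̂_z ≈ +0.371; the vertex latitude is φ_max = arccos|n̂_z| ≈ 68.2°.

≈ 68°N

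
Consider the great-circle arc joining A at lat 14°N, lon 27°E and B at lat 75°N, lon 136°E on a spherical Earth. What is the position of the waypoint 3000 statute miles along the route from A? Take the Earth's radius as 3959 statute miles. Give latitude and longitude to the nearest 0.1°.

≈ lat 55.3°N, lon 44.4°E

From cos δ = sin φ₁ sin φ₂ + cos φ₁ cos φ₂ cos Δλ, the central angle is δ ≈ 1.418 rad (81.3°). The total great-circle distance is δ·R ≈ 1.418 × 3959 ≈ 5615 mi, so the target fraction is f = 3000/5615 ≈ 0.534.
Interpolate at f ≈ 0.534 with slerp weights a = sin((1−f)δ)/sin δ ≈ 0.621, b = sin(fδ)/sin δ ≈ 0.695.
p = a·p₁ + b·p₂ ≈ (0.407, 0.398, 0.822); φ = arcsin(p_z) ≈ 55.27°, λ = atan2(p_y, p_x) ≈ 44.38°.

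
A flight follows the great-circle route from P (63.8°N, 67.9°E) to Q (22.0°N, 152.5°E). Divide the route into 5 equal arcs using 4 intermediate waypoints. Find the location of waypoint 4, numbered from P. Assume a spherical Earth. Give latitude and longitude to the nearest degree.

Write both endpoints as unit vectors p₁, p₂ with components (cos φ cos λ, cos φ sin λ, sin φ).
The central angle between the endpoints is δ = arccos(p₁·p₂) ≈ 1.187 rad (68.0°).
Interpolate at f = 4/5 with slerp weights a = sin((1−f)δ)/sin δ ≈ 0.254, b = sin(fδ)/sin δ ≈ 0.877.
p = a·p₁ + b·p₂ ≈ (-0.679, 0.479, 0.556); φ = arcsin(p_z) ≈ 33.78°, λ = atan2(p_y, p_x) ≈ 144.79°.

≈ (34°N, 145°E)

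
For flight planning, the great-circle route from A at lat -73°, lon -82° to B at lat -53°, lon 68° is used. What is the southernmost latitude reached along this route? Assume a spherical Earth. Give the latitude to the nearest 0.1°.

The great circle lies in the plane with unit normal n̂ = (p₁ × p₂)/|p₁ × p₂|.
Here n̂_z ≈ +0.111; the vertex latitude is φ_max = arccos|n̂_z| ≈ 83.6°.
Check via Clairaut: cos φ_max = |cos φ₁| · sin C = cos(73.0°)·sin(157.7°) ≈ 0.111, again giving ≈ 83.6°.

≈ -83.6°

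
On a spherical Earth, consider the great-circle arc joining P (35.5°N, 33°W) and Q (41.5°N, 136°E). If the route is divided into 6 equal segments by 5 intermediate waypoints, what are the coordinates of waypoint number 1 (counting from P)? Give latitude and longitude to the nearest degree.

≈ (52°N, 29°W)

Write both endpoints as unit vectors p₁, p₂ with components (cos φ cos λ, cos φ sin λ, sin φ).
The central angle between the endpoints is δ = arccos(p₁·p₂) ≈ 1.786 rad (102.3°).
Interpolate at f = 1/6 with slerp weights a = sin((1−f)δ)/sin δ ≈ 1.020, b = sin(fδ)/sin δ ≈ 0.300.
p = a·p₁ + b·p₂ ≈ (0.535, -0.296, 0.791); φ = arcsin(p_z) ≈ 52.32°, λ = atan2(p_y, p_x) ≈ -28.97°.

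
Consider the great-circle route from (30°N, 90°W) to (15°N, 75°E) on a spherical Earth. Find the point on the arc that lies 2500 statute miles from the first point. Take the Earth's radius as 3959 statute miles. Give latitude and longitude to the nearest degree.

Write both endpoints as unit vectors p₁, p₂ with components (cos φ cos λ, cos φ sin λ, sin φ).
The central angle between the endpoints is δ = arccos(p₁·p₂) ≈ 2.317 rad (132.7°). The total great-circle distance is δ·R ≈ 2.317 × 3959 ≈ 9172 mi, so the target fraction is f = 2500/9172 ≈ 0.273.
Interpolate at f ≈ 0.273 with slerp weights a = sin((1−f)δ)/sin δ ≈ 1.353, b = sin(fδ)/sin δ ≈ 0.804.
p = a·p₁ + b·p₂ ≈ (0.201, -0.421, 0.884); φ = arcsin(p_z) ≈ 62.17°, λ = atan2(p_y, p_x) ≈ -64.51°.

≈ (62°N, 65°W)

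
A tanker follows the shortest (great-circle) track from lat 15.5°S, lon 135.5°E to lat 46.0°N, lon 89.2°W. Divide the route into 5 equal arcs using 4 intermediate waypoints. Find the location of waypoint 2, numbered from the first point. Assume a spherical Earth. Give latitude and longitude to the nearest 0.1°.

≈ lat 24.6°N, lon 170.6°E

Convert each endpoint to a unit vector on the sphere (x = cos φ cos λ, y = cos φ sin λ, z = sin φ).
The central angle between the endpoints is δ = arccos(p₁·p₂) ≈ 2.302 rad (131.9°).
Interpolate at f = 2/5 with slerp weights a = sin((1−f)δ)/sin δ ≈ 1.320, b = sin(fδ)/sin δ ≈ 1.070.
p = a·p₁ + b·p₂ ≈ (-0.897, 0.148, 0.417); φ = arcsin(p_z) ≈ 24.64°, λ = atan2(p_y, p_x) ≈ 170.61°.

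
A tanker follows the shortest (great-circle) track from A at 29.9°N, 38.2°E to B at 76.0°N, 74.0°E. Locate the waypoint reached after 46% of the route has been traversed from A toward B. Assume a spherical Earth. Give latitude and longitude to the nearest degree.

≈ 52°N, 45°E

Convert each endpoint to a unit vector on the sphere (x = cos φ cos λ, y = cos φ sin λ, z = sin φ).
The central angle between the endpoints is δ = arccos(p₁·p₂) ≈ 0.858 rad (49.2°).
Interpolate at f = 0.46 with slerp weights a = sin((1−f)δ)/sin δ ≈ 0.591, b = sin(fδ)/sin δ ≈ 0.508.
p = a·p₁ + b·p₂ ≈ (0.436, 0.435, 0.788); φ = arcsin(p_z) ≈ 51.97°, λ = atan2(p_y, p_x) ≈ 44.90°.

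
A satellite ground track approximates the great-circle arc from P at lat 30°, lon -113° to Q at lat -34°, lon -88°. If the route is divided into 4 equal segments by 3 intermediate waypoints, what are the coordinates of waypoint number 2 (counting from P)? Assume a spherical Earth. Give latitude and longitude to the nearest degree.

Write both endpoints as unit vectors p₁, p₂ with components (cos φ cos λ, cos φ sin λ, sin φ).
The central angle between the endpoints is δ = arccos(p₁·p₂) ≈ 1.191 rad (68.2°).
Interpolate at f = 2/4 with slerp weights a = sin((1−f)δ)/sin δ ≈ 0.604, b = sin(fδ)/sin δ ≈ 0.604.
p = a·p₁ + b·p₂ ≈ (-0.187, -0.982, -0.036); φ = arcsin(p_z) ≈ -2.05°, λ = atan2(p_y, p_x) ≈ -100.78°.

≈ lat -2°, lon -101°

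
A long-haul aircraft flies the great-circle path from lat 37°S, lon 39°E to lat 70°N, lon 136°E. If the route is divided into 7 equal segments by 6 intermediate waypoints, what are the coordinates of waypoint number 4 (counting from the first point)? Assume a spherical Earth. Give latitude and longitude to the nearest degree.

≈ lat 31°N, lon 67°E

Convert each endpoint to a unit vector on the sphere (x = cos φ cos λ, y = cos φ sin λ, z = sin φ).
The central angle between the endpoints is δ = arccos(p₁·p₂) ≈ 2.213 rad (126.8°).
Interpolate at f = 4/7 with slerp weights a = sin((1−f)δ)/sin δ ≈ 1.014, b = sin(fδ)/sin δ ≈ 1.190.
p = a·p₁ + b·p₂ ≈ (0.337, 0.793, 0.508); φ = arcsin(p_z) ≈ 30.54°, λ = atan2(p_y, p_x) ≈ 66.99°.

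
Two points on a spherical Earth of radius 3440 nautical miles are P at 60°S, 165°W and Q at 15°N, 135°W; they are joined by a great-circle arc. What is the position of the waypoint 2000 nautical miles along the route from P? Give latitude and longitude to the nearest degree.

The haversine formula gives a central angle δ ≈ 1.375 rad (78.8°) between the endpoints. The total great-circle distance is δ·R ≈ 1.375 × 3440 ≈ 4732 nmi, so the target fraction is f = 2000/4732 ≈ 0.423.
Interpolate at f ≈ 0.423 with slerp weights a = sin((1−f)δ)/sin δ ≈ 0.727, b = sin(fδ)/sin δ ≈ 0.560.
p = a·p₁ + b·p₂ ≈ (-0.734, -0.476, -0.485); φ = arcsin(p_z) ≈ -28.99°, λ = atan2(p_y, p_x) ≈ -146.99°.

≈ 29°S, 147°W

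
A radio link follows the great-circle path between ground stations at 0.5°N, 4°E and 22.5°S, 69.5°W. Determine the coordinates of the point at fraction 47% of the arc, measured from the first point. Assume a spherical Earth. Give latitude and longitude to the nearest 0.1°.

≈ 12.9°S, 28.9°W

From cos δ = sin φ₁ sin φ₂ + cos φ₁ cos φ₂ cos Δλ, the central angle is δ ≈ 1.309 rad (75.0°).
Interpolate at f = 0.47 with slerp weights a = sin((1−f)δ)/sin δ ≈ 0.662, b = sin(fδ)/sin δ ≈ 0.597.
p = a·p₁ + b·p₂ ≈ (0.854, -0.471, -0.223); φ = arcsin(p_z) ≈ -12.88°, λ = atan2(p_y, p_x) ≈ -28.88°.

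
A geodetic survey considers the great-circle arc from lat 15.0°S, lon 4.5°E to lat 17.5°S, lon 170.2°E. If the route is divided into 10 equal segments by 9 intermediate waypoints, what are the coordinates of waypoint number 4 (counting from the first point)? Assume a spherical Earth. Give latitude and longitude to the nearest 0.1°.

≈ lat 62.2°S, lon 52.1°E

From cos δ = sin φ₁ sin φ₂ + cos φ₁ cos φ₂ cos Δλ, the central angle is δ ≈ 2.523 rad (144.6°).
Interpolate at f = 4/10 with slerp weights a = sin((1−f)δ)/sin δ ≈ 1.722, b = sin(fδ)/sin δ ≈ 1.460.
p = a·p₁ + b·p₂ ≈ (0.286, 0.368, -0.885); φ = arcsin(p_z) ≈ -62.24°, λ = atan2(p_y, p_x) ≈ 52.10°.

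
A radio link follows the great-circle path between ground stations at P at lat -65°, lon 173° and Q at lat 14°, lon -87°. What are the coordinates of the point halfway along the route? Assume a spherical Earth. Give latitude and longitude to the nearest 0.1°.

≈ lat -33.9°, lon -111.9°

From cos δ = sin φ₁ sin φ₂ + cos φ₁ cos φ₂ cos Δλ, the central angle is δ ≈ 1.866 rad (106.9°).
Interpolate at f = 1/2 with slerp weights a = sin((1−f)δ)/sin δ ≈ 0.839, b = sin(fδ)/sin δ ≈ 0.839.
p = a·p₁ + b·p₂ ≈ (-0.309, -0.770, -0.558); φ = arcsin(p_z) ≈ -33.90°, λ = atan2(p_y, p_x) ≈ -111.89°.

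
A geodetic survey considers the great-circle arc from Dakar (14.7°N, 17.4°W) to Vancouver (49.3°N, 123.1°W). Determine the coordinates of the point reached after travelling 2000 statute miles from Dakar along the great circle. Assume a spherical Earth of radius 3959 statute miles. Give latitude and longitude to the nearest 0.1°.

The haversine formula gives a central angle δ ≈ 1.549 rad (88.8°) between the endpoints. The total great-circle distance is δ·R ≈ 1.549 × 3959 ≈ 6133 mi, so the target fraction is f = 2000/6133 ≈ 0.326.
Interpolate at f ≈ 0.326 with slerp weights a = sin((1−f)δ)/sin δ ≈ 0.865, b = sin(fδ)/sin δ ≈ 0.484.
p = a·p₁ + b·p₂ ≈ (0.626, -0.515, 0.586); φ = arcsin(p_z) ≈ 35.90°, λ = atan2(p_y, p_x) ≈ -39.43°.

≈ (35.9°N, 39.4°W)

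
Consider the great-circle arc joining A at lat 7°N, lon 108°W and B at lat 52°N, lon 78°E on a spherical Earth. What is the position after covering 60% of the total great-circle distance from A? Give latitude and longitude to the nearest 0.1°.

≈ lat 78.7°N, lon 129.3°W

Write both endpoints as unit vectors p₁, p₂ with components (cos φ cos λ, cos φ sin λ, sin φ).
The central angle between the endpoints is δ = arccos(p₁·p₂) ≈ 2.108 rad (120.8°).
Interpolate at f = 0.60 with slerp weights a = sin((1−f)δ)/sin δ ≈ 0.869, b = sin(fδ)/sin δ ≈ 1.110.
p = a·p₁ + b·p₂ ≈ (-0.125, -0.152, 0.980); φ = arcsin(p_z) ≈ 78.66°, λ = atan2(p_y, p_x) ≈ -129.30°.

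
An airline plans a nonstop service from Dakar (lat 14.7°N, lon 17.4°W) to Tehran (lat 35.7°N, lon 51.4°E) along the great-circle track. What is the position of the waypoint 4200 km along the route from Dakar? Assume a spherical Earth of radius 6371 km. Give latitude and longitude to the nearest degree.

≈ lat 31°N, lon 20°E

From cos δ = sin φ₁ sin φ₂ + cos φ₁ cos φ₂ cos Δλ, the central angle is δ ≈ 1.124 rad (64.4°). The total great-circle distance is δ·R ≈ 1.124 × 6371 ≈ 7161 km, so the target fraction is f = 4200/7161 ≈ 0.587.
Interpolate at f ≈ 0.587 with slerp weights a = sin((1−f)δ)/sin δ ≈ 0.497, b = sin(fδ)/sin δ ≈ 0.679.
p = a·p₁ + b·p₂ ≈ (0.803, 0.287, 0.522); φ = arcsin(p_z) ≈ 31.50°, λ = atan2(p_y, p_x) ≈ 19.69°.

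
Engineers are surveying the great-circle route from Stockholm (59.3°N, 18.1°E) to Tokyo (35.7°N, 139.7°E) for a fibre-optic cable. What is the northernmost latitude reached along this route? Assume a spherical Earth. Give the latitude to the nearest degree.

The great circle lies in the plane with unit normal n̂ = (p₁ × p₂)/|p₁ × p₂|.
Here n̂_z ≈ +0.368; the vertex latitude is φ_max = arccos|n̂_z| ≈ 68.4°.

≈ 68°N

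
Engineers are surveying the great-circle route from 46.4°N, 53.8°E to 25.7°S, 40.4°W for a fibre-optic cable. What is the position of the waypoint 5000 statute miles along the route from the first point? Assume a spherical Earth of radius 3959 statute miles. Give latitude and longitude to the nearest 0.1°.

Convert each endpoint to a unit vector on the sphere (x = cos φ cos λ, y = cos φ sin λ, z = sin φ).
The central angle between the endpoints is δ = arccos(p₁·p₂) ≈ 1.939 rad (111.1°). The total great-circle distance is δ·R ≈ 1.939 × 3959 ≈ 7675 mi, so the target fraction is f = 5000/7675 ≈ 0.651.
Interpolate at f ≈ 0.651 with slerp weights a = sin((1−f)δ)/sin δ ≈ 0.670, b = sin(fδ)/sin δ ≈ 1.021.
p = a·p₁ + b·p₂ ≈ (0.974, -0.223, 0.042); φ = arcsin(p_z) ≈ 2.43°, λ = atan2(p_y, p_x) ≈ -12.92°.

≈ 2.4°N, 12.9°W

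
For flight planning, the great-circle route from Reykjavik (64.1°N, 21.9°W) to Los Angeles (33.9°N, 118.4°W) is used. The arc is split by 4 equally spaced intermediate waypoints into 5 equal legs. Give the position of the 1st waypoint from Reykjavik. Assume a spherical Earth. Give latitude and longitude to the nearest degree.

≈ (66°N, 52°W)

Write both endpoints as unit vectors p₁, p₂ with components (cos φ cos λ, cos φ sin λ, sin φ).
The central angle between the endpoints is δ = arccos(p₁·p₂) ≈ 1.092 rad (62.6°).
Interpolate at f = 1/5 with slerp weights a = sin((1−f)δ)/sin δ ≈ 0.864, b = sin(fδ)/sin δ ≈ 0.244.
p = a·p₁ + b·p₂ ≈ (0.254, -0.319, 0.913); φ = arcsin(p_z) ≈ 65.95°, λ = atan2(p_y, p_x) ≈ -51.50°.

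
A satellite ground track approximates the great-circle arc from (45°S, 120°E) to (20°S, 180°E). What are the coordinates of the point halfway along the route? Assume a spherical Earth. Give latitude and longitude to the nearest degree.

Convert each endpoint to a unit vector on the sphere (x = cos φ cos λ, y = cos φ sin λ, z = sin φ).
The central angle between the endpoints is δ = arccos(p₁·p₂) ≈ 0.959 rad (55.0°).
Interpolate at f = 1/2 with slerp weights a = sin((1−f)δ)/sin δ ≈ 0.564, b = sin(fδ)/sin δ ≈ 0.564.
p = a·p₁ + b·p₂ ≈ (-0.729, 0.345, -0.591); φ = arcsin(p_z) ≈ -36.25°, λ = atan2(p_y, p_x) ≈ 154.66°.

≈ (36°S, 155°E)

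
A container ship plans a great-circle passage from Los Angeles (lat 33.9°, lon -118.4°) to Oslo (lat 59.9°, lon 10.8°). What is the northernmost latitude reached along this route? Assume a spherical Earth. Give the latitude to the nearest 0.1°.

≈ 70.7°

The great circle lies in the plane with unit normal n̂ = (p₁ × p₂)/|p₁ × p₂|.
Here n̂_z ≈ +0.331; the vertex latitude is φ_max = arccos|n̂_z| ≈ 70.7°.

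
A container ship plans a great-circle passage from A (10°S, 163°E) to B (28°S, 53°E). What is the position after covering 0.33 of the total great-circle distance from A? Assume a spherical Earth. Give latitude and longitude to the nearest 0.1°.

Convert each endpoint to a unit vector on the sphere (x = cos φ cos λ, y = cos φ sin λ, z = sin φ).
The central angle between the endpoints is δ = arccos(p₁·p₂) ≈ 1.788 rad (102.5°).
Interpolate at f = 0.33 with slerp weights a = sin((1−f)δ)/sin δ ≈ 0.954, b = sin(fδ)/sin δ ≈ 0.570.
p = a·p₁ + b·p₂ ≈ (-0.595, 0.677, -0.433); φ = arcsin(p_z) ≈ -25.67°, λ = atan2(p_y, p_x) ≈ 131.35°.

≈ (25.7°S, 131.4°E)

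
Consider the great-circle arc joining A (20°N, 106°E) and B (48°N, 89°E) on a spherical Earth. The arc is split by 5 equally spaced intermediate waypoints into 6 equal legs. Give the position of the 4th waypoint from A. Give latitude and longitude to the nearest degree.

From cos δ = sin φ₁ sin φ₂ + cos φ₁ cos φ₂ cos Δλ, the central angle is δ ≈ 0.544 rad (31.2°).
Interpolate at f = 4/6 with slerp weights a = sin((1−f)δ)/sin δ ≈ 0.348, b = sin(fδ)/sin δ ≈ 0.685.
p = a·p₁ + b·p₂ ≈ (-0.082, 0.773, 0.629); φ = arcsin(p_z) ≈ 38.95°, λ = atan2(p_y, p_x) ≈ 96.07°.

≈ (39°N, 96°E)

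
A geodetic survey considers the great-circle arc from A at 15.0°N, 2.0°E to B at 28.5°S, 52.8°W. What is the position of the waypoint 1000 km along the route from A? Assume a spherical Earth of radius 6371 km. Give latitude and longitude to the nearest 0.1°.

The haversine formula gives a central angle δ ≈ 1.196 rad (68.5°) between the endpoints. The total great-circle distance is δ·R ≈ 1.196 × 6371 ≈ 7622 km, so the target fraction is f = 1000/7622 ≈ 0.131.
Interpolate at f ≈ 0.131 with slerp weights a = sin((1−f)δ)/sin δ ≈ 0.926, b = sin(fδ)/sin δ ≈ 0.168.
p = a·p₁ + b·p₂ ≈ (0.983, -0.086, 0.160); φ = arcsin(p_z) ≈ 9.18°, λ = atan2(p_y, p_x) ≈ -5.02°.

≈ 9.2°N, 5.0°W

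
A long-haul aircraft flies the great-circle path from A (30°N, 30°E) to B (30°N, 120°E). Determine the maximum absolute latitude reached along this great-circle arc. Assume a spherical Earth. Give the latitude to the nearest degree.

The great circle lies in the plane with unit normal n̂ = (p₁ × p₂)/|p₁ × p₂|.
Here n̂_z ≈ +0.775; the vertex latitude is φ_max = arccos|n̂_z| ≈ 39.2°.
Check via Clairaut: cos φ_max = |cos φ₁| · sin C = cos(30.0°)·sin(63.4°) ≈ 0.775, again giving ≈ 39.2°.

≈ 39°N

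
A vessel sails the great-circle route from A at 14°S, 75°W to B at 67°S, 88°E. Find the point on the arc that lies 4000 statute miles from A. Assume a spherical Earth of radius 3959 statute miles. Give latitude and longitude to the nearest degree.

The haversine formula gives a central angle δ ≈ 1.711 rad (98.0°) between the endpoints. The total great-circle distance is δ·R ≈ 1.711 × 3959 ≈ 6774 mi, so the target fraction is f = 4000/6774 ≈ 0.590.
Interpolate at f ≈ 0.590 with slerp weights a = sin((1−f)δ)/sin δ ≈ 0.651, b = sin(fδ)/sin δ ≈ 0.855.
p = a·p₁ + b·p₂ ≈ (0.175, -0.276, -0.945); φ = arcsin(p_z) ≈ -70.90°, λ = atan2(p_y, p_x) ≈ -57.62°.

≈ 71°S, 58°W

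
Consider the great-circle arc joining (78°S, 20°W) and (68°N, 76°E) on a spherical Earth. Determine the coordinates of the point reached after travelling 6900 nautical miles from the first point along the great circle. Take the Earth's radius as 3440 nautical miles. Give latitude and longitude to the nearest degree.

Write both endpoints as unit vectors p₁, p₂ with components (cos φ cos λ, cos φ sin λ, sin φ).
The central angle between the endpoints is δ = arccos(p₁·p₂) ≈ 2.726 rad (156.2°). The total great-circle distance is δ·R ≈ 2.726 × 3440 ≈ 9379 nmi, so the target fraction is f = 6900/9379 ≈ 0.736.
Interpolate at f ≈ 0.736 with slerp weights a = sin((1−f)δ)/sin δ ≈ 1.636, b = sin(fδ)/sin δ ≈ 2.249.
p = a·p₁ + b·p₂ ≈ (0.523, 0.701, 0.484); φ = arcsin(p_z) ≈ 28.98°, λ = atan2(p_y, p_x) ≈ 53.25°.

≈ (29°N, 53°E)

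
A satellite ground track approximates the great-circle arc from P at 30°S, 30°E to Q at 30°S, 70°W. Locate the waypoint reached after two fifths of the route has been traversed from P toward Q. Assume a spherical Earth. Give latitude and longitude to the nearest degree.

≈ 41°S, 9°W

Write both endpoints as unit vectors p₁, p₂ with components (cos φ cos λ, cos φ sin λ, sin φ).
The central angle between the endpoints is δ = arccos(p₁·p₂) ≈ 1.451 rad (83.1°).
Interpolate at f = 2/5 with slerp weights a = sin((1−f)δ)/sin δ ≈ 0.770, b = sin(fδ)/sin δ ≈ 0.552.
p = a·p₁ + b·p₂ ≈ (0.741, -0.116, -0.661); φ = arcsin(p_z) ≈ -41.39°, λ = atan2(p_y, p_x) ≈ -8.89°.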